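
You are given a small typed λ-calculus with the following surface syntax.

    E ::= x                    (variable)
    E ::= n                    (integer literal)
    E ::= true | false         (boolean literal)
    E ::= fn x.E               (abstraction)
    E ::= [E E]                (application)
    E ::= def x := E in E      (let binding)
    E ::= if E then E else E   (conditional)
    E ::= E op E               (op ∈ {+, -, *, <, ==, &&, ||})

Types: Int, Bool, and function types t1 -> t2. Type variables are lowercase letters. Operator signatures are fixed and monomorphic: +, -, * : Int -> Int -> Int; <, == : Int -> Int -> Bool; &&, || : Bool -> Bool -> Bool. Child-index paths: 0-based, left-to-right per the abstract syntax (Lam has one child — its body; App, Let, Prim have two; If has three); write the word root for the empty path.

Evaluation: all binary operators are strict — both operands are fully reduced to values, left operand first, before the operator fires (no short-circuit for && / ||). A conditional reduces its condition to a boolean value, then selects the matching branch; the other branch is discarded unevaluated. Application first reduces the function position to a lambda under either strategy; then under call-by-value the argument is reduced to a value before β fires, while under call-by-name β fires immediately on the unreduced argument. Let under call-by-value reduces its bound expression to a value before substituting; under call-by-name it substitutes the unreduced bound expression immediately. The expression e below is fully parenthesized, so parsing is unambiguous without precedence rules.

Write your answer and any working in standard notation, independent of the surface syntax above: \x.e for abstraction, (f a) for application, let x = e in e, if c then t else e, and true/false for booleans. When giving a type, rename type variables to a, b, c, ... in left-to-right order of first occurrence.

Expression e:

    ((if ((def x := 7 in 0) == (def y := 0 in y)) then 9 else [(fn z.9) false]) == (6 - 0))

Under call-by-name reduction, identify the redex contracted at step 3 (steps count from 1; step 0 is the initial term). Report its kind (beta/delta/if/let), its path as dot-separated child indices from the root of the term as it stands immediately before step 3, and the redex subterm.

Working:
step 0: ((if ((let x = 7 in 0) == (let y = 0 in y)) then 9 else ((\z.9) false)) == (6 - 0))
step 1: [let@0.0.0] ((if (0 == (let y = 0 in y)) then 9 else ((\z.9) false)) == (6 - 0))
step 2: [let@0.0.1] ((if (0 == 0) then 9 else ((\z.9) false)) == (6 - 0))
step 3: [delta@0.0] ((if true then 9 else ((\z.9) false)) == (6 - 0))

Answer: delta at 0.0 : (0 == 0)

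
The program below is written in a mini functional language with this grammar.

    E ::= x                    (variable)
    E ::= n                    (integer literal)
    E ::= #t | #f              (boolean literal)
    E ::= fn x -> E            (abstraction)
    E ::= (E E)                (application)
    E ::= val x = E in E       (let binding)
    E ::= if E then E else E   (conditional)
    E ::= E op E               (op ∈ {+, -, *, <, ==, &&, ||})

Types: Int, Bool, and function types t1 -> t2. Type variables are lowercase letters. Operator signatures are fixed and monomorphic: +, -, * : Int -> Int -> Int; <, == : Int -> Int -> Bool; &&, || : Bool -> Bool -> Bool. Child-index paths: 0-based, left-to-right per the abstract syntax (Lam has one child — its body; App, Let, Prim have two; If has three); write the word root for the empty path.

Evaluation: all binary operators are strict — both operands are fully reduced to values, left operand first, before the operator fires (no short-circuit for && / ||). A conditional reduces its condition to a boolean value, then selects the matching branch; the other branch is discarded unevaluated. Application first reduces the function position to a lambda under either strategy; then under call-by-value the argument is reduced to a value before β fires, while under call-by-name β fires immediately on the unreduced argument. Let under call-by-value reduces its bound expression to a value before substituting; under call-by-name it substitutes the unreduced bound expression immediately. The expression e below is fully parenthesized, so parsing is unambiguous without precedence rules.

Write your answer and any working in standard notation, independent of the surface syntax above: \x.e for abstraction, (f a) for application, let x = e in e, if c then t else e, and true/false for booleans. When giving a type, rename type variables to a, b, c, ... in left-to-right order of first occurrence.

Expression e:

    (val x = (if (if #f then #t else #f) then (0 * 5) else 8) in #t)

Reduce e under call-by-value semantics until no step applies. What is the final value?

Derivation:
step 0: (let x = (if (if false then true else false) then (0 * 5) else 8) in true)
step 1: [if@0.0] (let x = (if false then (0 * 5) else 8) in true)
step 2: [if@0] (let x = 8 in true)
step 3: [let@root] true

Answer: true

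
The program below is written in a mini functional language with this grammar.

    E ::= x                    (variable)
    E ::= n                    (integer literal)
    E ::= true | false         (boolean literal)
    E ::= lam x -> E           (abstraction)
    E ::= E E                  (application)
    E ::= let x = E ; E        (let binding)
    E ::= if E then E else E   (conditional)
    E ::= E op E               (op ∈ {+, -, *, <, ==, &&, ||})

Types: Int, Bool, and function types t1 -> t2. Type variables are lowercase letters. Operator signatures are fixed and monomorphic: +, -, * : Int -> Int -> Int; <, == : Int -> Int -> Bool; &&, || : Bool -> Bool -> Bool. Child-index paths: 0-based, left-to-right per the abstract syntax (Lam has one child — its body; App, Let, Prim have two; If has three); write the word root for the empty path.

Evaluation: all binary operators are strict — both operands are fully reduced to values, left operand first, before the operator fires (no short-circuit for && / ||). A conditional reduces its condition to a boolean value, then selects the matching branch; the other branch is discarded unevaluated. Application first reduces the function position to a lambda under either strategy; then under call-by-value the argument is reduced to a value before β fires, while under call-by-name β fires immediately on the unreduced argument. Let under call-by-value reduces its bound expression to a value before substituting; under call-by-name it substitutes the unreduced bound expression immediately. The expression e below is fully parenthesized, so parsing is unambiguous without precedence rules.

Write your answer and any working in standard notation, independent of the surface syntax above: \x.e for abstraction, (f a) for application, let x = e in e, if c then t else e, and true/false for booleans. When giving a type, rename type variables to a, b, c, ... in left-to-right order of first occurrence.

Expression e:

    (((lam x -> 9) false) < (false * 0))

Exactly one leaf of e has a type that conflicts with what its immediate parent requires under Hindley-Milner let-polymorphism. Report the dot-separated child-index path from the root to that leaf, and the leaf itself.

Derivation:
\x._ : a -> Int
  unify a -> Int ~ Bool -> b
  unify a ~ Bool
  unify Int ~ b
_ _ : Int
  unify Int ~ Int
  unify Bool ~ Int
  FAIL: mismatch Bool ~ Int

Answer: 1.0 : false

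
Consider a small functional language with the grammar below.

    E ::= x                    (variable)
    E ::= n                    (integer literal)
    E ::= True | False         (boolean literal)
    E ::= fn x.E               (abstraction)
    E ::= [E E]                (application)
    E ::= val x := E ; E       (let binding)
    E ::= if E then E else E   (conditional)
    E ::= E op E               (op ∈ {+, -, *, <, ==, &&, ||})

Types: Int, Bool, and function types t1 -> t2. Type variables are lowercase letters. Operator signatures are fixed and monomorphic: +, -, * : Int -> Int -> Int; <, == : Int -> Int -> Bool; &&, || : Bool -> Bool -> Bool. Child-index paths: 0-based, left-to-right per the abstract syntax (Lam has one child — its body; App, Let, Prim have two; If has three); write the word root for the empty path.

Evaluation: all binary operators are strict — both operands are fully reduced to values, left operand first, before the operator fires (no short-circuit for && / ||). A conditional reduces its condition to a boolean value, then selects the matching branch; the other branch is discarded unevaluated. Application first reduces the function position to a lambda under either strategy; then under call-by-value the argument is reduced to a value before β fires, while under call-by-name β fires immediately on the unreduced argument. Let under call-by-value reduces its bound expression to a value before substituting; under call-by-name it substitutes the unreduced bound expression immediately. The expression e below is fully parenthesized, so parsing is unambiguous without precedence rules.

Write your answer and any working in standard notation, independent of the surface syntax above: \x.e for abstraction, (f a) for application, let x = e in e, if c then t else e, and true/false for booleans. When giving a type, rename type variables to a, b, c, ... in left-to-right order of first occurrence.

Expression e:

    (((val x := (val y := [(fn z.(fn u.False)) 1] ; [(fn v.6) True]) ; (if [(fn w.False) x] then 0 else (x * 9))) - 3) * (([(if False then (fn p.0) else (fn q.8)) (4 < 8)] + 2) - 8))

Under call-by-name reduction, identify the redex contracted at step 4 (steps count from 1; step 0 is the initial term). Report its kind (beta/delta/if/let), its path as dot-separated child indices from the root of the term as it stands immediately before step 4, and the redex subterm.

Answer: let at 0.0.0 : (let y = ((\z.(\u.false)) 1) in ((\v.6) true))

Derivation:
step 0: (((let x = (let y = ((\z.(\u.false)) 1) in ((\v.6) true)) in (if ((\w.false) x) then 0 else (x * 9))) - 3) * ((((if false then (\p.0) else (\q.8)) (4 < 8)) + 2) - 8))
step 1: [let@0.0] (((if ((\w.false) (let y = ((\z.(\u.false)) 1) in ((\v.6) true))) then 0 else ((let y = ((\z.(\u.false)) 1) in ((\v.6) true)) * 9)) - 3) * ((((if false then (\p.0) else (\q.8)) (4 < 8)) + 2) - 8))
step 2: [beta@0.0.0] (((if false then 0 else ((let y = ((\z.(\u.false)) 1) in ((\v.6) true)) * 9)) - 3) * ((((if false then (\p.0) else (\q.8)) (4 < 8)) + 2) - 8))
step 3: [if@0.0] ((((let y = ((\z.(\u.false)) 1) in ((\v.6) true)) * 9) - 3) * ((((if false then (\p.0) else (\q.8)) (4 < 8)) + 2) - 8))
step 4: [let@0.0.0] (((((\v.6) true) * 9) - 3) * ((((if false then (\p.0) else (\q.8)) (4 < 8)) + 2) - 8))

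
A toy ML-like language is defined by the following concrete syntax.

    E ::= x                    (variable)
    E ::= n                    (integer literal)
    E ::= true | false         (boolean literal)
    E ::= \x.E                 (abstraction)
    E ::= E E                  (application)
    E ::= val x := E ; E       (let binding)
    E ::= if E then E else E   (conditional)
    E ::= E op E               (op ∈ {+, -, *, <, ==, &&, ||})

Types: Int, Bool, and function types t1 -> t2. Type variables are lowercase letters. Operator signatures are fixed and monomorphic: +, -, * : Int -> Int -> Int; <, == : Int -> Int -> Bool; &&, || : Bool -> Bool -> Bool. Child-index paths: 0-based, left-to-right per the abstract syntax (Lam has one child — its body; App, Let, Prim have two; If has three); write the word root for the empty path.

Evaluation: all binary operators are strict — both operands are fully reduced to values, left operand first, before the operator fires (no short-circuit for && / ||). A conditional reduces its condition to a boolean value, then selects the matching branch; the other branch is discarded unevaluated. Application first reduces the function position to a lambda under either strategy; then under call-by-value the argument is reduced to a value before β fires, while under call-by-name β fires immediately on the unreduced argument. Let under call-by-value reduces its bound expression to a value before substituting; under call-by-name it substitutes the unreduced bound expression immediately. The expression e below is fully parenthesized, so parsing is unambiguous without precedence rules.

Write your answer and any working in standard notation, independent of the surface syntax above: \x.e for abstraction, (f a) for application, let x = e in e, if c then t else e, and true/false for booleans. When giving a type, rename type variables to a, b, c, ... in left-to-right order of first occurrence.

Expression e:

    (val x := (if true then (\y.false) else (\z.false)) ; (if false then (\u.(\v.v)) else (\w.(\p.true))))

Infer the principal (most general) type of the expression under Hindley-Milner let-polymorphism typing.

Answer: a -> Bool -> Bool

Trace:
  unify Bool ~ Bool
\y._ : a -> Bool
\z._ : b -> Bool
  unify a -> Bool ~ b -> Bool
  unify a ~ b
  unify Bool ~ Bool
let x : forall. b -> Bool
  unify Bool ~ Bool
v : d
\v._ : d -> d
\u._ : c -> d -> d
\p._ : f -> Bool
\w._ : e -> f -> Bool
  unify c -> d -> d ~ e -> f -> Bool
  unify c ~ e
  unify d -> d ~ f -> Bool
  unify d ~ f
  unify f ~ Bool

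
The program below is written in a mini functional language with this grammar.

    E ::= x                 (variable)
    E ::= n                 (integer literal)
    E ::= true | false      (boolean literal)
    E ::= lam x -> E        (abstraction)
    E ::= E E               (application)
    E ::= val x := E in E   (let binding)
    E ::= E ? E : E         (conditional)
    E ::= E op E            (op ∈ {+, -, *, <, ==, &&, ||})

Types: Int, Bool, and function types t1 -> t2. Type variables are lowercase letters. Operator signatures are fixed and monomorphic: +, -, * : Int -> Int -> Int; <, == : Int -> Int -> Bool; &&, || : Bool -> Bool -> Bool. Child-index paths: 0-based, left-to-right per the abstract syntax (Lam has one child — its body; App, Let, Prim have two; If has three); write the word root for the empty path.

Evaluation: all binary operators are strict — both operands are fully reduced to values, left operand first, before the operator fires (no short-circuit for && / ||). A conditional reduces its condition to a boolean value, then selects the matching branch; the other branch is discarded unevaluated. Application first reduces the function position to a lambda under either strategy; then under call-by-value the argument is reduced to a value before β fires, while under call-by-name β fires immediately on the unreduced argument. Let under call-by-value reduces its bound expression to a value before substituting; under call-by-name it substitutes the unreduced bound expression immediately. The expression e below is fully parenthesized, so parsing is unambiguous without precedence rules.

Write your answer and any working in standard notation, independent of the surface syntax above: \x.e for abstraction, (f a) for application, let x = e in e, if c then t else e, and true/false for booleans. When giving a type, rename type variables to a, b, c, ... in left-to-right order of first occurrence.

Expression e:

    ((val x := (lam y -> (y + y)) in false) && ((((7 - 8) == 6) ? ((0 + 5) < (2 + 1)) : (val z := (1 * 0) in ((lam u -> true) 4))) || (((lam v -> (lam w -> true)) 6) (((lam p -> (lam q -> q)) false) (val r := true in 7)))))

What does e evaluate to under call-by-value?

Trace:
step 0: ((let x = (\y.(y + y)) in false) && ((if ((7 - 8) == 6) then ((0 + 5) < (2 + 1)) else (let z = (1 * 0) in ((\u.true) 4))) || (((\v.(\w.true)) 6) (((\p.(\q.q)) false) (let r = true in 7)))))
step 1: [let@0] (false && ((if ((7 - 8) == 6) then ((0 + 5) < (2 + 1)) else (let z = (1 * 0) in ((\u.true) 4))) || (((\v.(\w.true)) 6) (((\p.(\q.q)) false) (let r = true in 7)))))
step 2: [delta@1.0.0.0] (false && ((if (-1 == 6) then ((0 + 5) < (2 + 1)) else (let z = (1 * 0) in ((\u.true) 4))) || (((\v.(\w.true)) 6) (((\p.(\q.q)) false) (let r = true in 7)))))
step 3: [delta@1.0.0] (false && ((if false then ((0 + 5) < (2 + 1)) else (let z = (1 * 0) in ((\u.true) 4))) || (((\v.(\w.true)) 6) (((\p.(\q.q)) false) (let r = true in 7)))))
step 4: [if@1.0] (false && ((let z = (1 * 0) in ((\u.true) 4)) || (((\v.(\w.true)) 6) (((\p.(\q.q)) false) (let r = true in 7)))))
step 5: [delta@1.0.0] (false && ((let z = 0 in ((\u.true) 4)) || (((\v.(\w.true)) 6) (((\p.(\q.q)) false) (let r = true in 7)))))
step 6: [let@1.0] (false && (((\u.true) 4) || (((\v.(\w.true)) 6) (((\p.(\q.q)) false) (let r = true in 7)))))
step 7: [beta@1.0] (false && (true || (((\v.(\w.true)) 6) (((\p.(\q.q)) false) (let r = true in 7)))))
step 8: [beta@1.1.0] (false && (true || ((\w.true) (((\p.(\q.q)) false) (let r = true in 7)))))
step 9: [beta@1.1.1.0] (false && (true || ((\w.true) ((\q.q) (let r = true in 7)))))
step 10: [let@1.1.1.1] (false && (true || ((\w.true) ((\q.q) 7))))
step 11: [beta@1.1.1] (false && (true || ((\w.true) 7)))
step 12: [beta@1.1] (false && (true || true))
step 13: [delta@1] (false && true)
step 14: [delta@root] false

Answer: false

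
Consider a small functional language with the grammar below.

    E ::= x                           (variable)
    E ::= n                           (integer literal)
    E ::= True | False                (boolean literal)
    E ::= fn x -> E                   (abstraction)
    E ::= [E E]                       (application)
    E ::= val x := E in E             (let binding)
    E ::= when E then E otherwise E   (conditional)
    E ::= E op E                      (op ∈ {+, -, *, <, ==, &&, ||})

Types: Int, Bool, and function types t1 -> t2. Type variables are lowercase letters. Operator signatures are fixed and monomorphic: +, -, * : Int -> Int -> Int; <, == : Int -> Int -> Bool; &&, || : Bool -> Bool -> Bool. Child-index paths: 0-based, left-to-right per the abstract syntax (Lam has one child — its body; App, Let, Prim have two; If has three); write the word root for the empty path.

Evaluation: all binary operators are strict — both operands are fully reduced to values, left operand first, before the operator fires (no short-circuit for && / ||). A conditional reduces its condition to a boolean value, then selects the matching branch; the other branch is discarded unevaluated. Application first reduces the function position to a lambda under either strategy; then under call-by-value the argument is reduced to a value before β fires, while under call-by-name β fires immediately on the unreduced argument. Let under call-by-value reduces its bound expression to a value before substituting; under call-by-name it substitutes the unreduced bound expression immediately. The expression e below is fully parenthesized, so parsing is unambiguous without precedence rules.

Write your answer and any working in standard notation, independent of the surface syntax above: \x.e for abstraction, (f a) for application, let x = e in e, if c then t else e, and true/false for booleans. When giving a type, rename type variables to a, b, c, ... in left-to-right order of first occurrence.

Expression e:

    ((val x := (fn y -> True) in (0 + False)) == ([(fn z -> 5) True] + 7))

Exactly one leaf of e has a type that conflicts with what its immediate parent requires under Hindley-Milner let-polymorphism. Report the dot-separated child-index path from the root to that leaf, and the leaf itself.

Trace:
\y._ : a -> Bool
let x : forall. a -> Bool
  unify Int ~ Int
  unify Bool ~ Int
  FAIL: mismatch Bool ~ Int

Answer: 0.1.1 : false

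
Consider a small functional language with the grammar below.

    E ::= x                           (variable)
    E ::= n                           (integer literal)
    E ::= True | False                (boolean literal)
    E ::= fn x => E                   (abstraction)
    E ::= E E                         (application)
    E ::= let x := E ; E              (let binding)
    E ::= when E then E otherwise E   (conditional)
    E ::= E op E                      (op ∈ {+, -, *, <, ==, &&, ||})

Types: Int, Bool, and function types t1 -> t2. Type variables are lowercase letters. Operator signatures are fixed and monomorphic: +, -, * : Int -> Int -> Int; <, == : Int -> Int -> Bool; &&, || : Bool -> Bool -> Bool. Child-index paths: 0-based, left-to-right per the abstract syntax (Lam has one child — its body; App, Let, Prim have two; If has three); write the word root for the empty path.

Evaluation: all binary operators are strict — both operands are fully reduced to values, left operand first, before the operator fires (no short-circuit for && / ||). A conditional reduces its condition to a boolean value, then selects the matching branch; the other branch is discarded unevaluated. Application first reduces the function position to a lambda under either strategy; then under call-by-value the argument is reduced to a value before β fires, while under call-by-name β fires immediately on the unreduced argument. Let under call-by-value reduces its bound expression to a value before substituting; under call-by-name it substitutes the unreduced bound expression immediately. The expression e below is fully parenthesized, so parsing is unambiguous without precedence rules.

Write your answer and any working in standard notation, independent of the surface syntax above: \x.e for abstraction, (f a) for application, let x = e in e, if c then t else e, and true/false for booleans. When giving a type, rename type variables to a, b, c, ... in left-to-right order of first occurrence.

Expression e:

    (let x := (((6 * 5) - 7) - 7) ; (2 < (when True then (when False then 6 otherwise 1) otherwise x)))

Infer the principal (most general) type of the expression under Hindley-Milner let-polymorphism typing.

Trace:
  unify Int ~ Int
  unify Int ~ Int
  unify Int ~ Int
  unify Int ~ Int
  unify Int ~ Int
  unify Int ~ Int
let x : Int
  unify Int ~ Int
  unify Bool ~ Bool
  unify Bool ~ Bool
  unify Int ~ Int
x : Int
  unify Int ~ Int
  unify Int ~ Int

Answer: Bool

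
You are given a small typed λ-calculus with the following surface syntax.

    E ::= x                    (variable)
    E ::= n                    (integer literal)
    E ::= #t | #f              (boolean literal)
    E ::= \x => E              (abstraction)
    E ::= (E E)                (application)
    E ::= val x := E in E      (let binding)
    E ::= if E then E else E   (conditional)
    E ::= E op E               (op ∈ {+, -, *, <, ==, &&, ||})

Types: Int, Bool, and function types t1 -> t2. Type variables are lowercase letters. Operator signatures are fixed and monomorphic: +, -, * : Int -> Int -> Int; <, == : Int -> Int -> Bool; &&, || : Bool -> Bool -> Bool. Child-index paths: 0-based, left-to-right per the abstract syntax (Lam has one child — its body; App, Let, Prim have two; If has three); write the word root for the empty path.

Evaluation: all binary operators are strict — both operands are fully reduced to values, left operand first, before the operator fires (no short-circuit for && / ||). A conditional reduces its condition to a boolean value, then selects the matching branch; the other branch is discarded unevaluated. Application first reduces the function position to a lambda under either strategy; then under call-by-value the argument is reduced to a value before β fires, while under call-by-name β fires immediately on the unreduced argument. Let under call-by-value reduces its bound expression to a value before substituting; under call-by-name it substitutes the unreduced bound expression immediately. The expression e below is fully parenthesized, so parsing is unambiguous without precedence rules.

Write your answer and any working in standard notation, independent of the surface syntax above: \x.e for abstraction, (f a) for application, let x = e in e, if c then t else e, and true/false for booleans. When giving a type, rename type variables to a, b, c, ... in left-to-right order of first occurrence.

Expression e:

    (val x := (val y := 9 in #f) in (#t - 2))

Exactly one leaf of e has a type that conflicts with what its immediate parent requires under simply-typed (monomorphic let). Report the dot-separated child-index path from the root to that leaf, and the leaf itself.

Answer: 1.0 : true

Derivation:
let y : Int
let x : Bool
  unify Bool ~ Int
  FAIL: mismatch Bool ~ Int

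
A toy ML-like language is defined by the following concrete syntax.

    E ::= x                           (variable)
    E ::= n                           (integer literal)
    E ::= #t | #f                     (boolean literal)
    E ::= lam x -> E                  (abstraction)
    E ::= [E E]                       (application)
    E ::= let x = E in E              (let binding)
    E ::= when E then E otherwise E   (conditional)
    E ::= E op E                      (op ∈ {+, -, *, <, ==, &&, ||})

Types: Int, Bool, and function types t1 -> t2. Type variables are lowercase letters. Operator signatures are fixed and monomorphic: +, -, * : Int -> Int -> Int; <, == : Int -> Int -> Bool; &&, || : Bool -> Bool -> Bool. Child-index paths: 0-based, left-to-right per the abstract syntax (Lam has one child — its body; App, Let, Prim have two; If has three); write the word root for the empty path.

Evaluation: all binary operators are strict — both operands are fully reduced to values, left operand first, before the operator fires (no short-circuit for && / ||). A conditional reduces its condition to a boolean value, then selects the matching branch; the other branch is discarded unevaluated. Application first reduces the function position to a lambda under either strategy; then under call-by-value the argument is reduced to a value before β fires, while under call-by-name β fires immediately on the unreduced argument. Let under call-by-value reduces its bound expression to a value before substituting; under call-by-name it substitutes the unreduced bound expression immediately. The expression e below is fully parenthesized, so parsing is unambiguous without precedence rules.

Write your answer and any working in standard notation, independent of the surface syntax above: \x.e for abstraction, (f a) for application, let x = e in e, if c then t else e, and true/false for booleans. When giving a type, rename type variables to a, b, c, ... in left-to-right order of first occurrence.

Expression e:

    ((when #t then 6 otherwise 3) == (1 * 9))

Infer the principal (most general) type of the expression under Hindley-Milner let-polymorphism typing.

Trace:
  unify Bool ~ Bool
  unify Int ~ Int
  unify Int ~ Int
  unify Int ~ Int
  unify Int ~ Int
  unify Int ~ Int

Answer: Bool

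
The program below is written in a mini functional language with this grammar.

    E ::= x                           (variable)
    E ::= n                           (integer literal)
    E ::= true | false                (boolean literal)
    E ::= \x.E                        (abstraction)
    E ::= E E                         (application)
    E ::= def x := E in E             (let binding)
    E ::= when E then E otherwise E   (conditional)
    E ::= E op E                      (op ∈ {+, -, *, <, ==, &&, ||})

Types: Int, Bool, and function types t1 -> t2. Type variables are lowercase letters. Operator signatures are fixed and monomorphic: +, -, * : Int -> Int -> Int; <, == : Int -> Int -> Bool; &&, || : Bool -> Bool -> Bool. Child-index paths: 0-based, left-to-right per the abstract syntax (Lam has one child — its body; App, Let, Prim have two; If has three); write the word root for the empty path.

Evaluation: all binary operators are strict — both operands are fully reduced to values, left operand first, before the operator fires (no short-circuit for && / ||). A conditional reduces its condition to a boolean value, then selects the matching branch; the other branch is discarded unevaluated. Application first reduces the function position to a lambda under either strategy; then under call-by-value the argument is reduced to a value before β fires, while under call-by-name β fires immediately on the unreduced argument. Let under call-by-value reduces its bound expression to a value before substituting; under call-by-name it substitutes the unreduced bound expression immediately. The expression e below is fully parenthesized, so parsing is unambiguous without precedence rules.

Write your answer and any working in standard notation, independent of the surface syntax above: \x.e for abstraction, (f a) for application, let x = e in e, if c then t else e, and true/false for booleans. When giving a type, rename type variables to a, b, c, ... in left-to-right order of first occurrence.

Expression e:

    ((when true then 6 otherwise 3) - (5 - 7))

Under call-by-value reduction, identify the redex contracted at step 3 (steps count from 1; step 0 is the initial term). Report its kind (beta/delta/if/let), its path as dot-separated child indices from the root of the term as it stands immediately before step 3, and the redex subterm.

Working:
step 0: ((if true then 6 else 3) - (5 - 7))
step 1: [if@0] (6 - (5 - 7))
step 2: [delta@1] (6 - -2)
step 3: [delta@root] 8

Answer: delta at root : (6 - -2)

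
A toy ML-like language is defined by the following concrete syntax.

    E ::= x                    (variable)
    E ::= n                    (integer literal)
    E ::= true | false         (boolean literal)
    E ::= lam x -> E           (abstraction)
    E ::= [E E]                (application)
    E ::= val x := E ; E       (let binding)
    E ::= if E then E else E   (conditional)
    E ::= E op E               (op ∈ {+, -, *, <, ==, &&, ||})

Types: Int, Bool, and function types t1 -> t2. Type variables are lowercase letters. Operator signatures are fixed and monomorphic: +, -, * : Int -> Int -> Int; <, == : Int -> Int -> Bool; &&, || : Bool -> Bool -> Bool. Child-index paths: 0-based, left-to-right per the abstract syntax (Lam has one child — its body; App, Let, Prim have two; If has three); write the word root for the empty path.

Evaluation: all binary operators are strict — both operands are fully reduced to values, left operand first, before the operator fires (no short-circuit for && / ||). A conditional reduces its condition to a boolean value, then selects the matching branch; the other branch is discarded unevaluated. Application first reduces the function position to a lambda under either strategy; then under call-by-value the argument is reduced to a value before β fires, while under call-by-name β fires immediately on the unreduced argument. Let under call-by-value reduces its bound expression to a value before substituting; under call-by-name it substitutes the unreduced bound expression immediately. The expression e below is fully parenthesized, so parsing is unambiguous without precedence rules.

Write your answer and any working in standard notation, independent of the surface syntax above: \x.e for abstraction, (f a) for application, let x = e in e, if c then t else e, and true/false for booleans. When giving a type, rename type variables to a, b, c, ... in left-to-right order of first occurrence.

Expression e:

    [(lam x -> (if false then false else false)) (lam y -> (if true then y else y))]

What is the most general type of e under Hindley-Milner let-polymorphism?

Answer: Bool

Trace:
  unify Bool ~ Bool
  unify Bool ~ Bool
\x._ : a -> Bool
  unify Bool ~ Bool
y : b
y : b
  unify b ~ b
\y._ : b -> b
  unify a -> Bool ~ (b -> b) -> c
  unify a ~ b -> b
  unify Bool ~ c
_ _ : Bool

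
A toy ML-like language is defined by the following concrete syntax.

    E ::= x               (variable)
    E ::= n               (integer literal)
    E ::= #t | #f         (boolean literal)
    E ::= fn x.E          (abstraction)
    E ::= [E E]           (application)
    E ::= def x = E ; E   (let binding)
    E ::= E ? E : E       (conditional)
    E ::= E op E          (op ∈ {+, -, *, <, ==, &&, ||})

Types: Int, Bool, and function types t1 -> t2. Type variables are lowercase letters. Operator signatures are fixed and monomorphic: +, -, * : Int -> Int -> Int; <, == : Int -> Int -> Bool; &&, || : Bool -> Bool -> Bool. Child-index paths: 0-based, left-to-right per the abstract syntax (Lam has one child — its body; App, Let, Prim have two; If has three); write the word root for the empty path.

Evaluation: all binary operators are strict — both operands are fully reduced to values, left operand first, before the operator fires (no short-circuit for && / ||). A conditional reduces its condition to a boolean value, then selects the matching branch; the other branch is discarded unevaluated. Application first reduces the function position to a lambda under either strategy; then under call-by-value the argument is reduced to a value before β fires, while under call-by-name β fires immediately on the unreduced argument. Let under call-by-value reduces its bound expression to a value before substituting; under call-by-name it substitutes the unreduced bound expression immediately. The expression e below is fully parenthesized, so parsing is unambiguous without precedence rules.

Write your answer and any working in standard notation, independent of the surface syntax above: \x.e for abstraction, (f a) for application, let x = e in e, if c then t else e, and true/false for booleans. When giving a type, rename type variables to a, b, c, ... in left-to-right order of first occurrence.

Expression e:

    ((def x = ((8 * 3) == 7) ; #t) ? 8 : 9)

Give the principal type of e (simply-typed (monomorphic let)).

Answer: Int

Trace:
  unify Int ~ Int
  unify Int ~ Int
  unify Int ~ Int
  unify Int ~ Int
let x : Bool
  unify Bool ~ Bool
  unify Int ~ Int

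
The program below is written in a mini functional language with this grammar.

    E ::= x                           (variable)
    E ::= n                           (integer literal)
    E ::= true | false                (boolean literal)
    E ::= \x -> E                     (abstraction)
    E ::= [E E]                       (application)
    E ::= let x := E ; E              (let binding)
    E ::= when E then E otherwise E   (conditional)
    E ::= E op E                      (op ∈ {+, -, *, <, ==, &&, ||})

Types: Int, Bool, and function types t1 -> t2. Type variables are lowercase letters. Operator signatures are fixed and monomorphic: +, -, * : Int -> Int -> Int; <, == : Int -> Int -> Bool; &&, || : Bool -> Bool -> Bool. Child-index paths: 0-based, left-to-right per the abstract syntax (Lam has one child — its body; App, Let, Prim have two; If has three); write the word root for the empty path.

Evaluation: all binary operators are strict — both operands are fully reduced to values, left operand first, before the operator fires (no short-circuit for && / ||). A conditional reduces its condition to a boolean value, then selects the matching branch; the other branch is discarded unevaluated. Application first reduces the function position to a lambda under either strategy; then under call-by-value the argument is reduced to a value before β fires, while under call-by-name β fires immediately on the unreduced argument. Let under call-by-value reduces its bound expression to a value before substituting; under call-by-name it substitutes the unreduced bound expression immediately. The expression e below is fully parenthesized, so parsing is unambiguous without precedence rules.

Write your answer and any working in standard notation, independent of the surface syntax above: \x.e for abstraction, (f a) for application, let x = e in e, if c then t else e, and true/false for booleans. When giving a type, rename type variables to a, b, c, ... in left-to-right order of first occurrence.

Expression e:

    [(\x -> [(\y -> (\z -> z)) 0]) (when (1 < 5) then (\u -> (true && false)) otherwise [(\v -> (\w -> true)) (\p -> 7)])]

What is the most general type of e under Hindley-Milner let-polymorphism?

Answer: a -> a

Derivation:
z : c
\z._ : c -> c
\y._ : b -> c -> c
  unify b -> c -> c ~ Int -> d
  unify b ~ Int
  unify c -> c ~ d
_ _ : c -> c
\x._ : a -> c -> c
  unify Int ~ Int
  unify Int ~ Int
  unify Bool ~ Bool
  unify Bool ~ Bool
  unify Bool ~ Bool
\u._ : e -> Bool
\w._ : g -> Bool
\v._ : f -> g -> Bool
\p._ : h -> Int
  unify f -> g -> Bool ~ (h -> Int) -> i
  unify f ~ h -> Int
  unify g -> Bool ~ i
_ _ : g -> Bool
  unify e -> Bool ~ g -> Bool
  unify e ~ g
  unify Bool ~ Bool
  unify a -> c -> c ~ (g -> Bool) -> j
  unify a ~ g -> Bool
  unify c -> c ~ j
_ _ : c -> c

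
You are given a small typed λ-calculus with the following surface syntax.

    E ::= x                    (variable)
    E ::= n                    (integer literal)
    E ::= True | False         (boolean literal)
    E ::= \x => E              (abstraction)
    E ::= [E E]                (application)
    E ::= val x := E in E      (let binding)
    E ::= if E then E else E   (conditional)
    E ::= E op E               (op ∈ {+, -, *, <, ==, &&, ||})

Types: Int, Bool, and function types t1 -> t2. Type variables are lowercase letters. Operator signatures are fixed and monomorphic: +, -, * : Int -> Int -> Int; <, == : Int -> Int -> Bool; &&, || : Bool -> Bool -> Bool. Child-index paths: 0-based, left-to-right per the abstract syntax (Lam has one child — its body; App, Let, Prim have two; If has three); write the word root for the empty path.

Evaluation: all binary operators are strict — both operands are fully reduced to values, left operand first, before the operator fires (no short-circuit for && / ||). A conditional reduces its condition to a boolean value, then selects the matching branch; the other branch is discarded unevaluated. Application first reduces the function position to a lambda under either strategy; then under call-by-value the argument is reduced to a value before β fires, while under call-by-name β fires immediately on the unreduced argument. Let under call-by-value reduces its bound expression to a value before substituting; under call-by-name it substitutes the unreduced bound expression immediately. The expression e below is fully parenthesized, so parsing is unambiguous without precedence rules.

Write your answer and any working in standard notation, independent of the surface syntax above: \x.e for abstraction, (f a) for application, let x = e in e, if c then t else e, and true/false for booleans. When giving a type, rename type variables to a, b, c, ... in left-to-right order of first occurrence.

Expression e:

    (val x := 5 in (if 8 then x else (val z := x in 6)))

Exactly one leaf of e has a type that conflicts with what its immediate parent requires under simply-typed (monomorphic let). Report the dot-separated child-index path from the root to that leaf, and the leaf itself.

Working:
let x : Int
  unify Int ~ Bool
  FAIL: mismatch Int ~ Bool

Answer: 1.0 : 8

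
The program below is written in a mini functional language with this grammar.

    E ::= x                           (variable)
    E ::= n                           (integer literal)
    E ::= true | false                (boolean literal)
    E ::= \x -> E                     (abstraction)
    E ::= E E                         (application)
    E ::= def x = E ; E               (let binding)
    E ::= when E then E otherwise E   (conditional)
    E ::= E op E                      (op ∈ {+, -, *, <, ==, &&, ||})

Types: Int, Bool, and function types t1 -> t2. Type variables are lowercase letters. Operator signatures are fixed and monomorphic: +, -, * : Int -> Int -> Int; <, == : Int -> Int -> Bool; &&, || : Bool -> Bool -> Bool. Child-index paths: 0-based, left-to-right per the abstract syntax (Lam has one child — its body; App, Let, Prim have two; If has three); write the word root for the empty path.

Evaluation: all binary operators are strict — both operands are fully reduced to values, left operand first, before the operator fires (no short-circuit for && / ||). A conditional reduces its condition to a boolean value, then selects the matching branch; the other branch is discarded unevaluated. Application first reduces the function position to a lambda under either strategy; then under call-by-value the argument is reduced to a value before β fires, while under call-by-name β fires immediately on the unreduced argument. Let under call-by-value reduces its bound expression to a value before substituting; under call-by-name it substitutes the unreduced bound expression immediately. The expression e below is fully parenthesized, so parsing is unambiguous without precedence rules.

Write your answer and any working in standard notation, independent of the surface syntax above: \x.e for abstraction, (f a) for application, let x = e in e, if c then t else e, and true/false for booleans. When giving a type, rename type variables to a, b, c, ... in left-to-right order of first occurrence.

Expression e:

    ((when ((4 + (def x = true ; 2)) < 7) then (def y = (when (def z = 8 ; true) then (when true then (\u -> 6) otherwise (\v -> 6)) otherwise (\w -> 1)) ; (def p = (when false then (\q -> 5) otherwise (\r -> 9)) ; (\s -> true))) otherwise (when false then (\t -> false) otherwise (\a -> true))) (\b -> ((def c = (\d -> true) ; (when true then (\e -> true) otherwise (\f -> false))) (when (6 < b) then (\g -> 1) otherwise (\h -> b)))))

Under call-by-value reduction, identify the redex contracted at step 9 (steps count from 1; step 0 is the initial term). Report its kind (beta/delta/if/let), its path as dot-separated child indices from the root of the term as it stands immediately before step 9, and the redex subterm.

Trace:
step 0: ((if ((4 + (let x = true in 2)) < 7) then (let y = (if (let z = 8 in true) then (if true then (\u.6) else (\v.6)) else (\w.1)) in (let p = (if false then (\q.5) else (\r.9)) in (\s.true))) else (if false then (\t.false) else (\a.true))) (\b.((let c = (\d.true) in (if true then (\e.true) else (\f.false))) (if (6 < b) then (\g.1) else (\h.b)))))
step 1: [let@0.0.0.1] ((if ((4 + 2) < 7) then (let y = (if (let z = 8 in true) then (if true then (\u.6) else (\v.6)) else (\w.1)) in (let p = (if false then (\q.5) else (\r.9)) in (\s.true))) else (if false then (\t.false) else (\a.true))) (\b.((let c = (\d.true) in (if true then (\e.true) else (\f.false))) (if (6 < b) then (\g.1) else (\h.b)))))
step 2: [delta@0.0.0] ((if (6 < 7) then (let y = (if (let z = 8 in true) then (if true then (\u.6) else (\v.6)) else (\w.1)) in (let p = (if false then (\q.5) else (\r.9)) in (\s.true))) else (if false then (\t.false) else (\a.true))) (\b.((let c = (\d.true) in (if true then (\e.true) else (\f.false))) (if (6 < b) then (\g.1) else (\h.b)))))
step 3: [delta@0.0] ((if true then (let y = (if (let z = 8 in true) then (if true then (\u.6) else (\v.6)) else (\w.1)) in (let p = (if false then (\q.5) else (\r.9)) in (\s.true))) else (if false then (\t.false) else (\a.true))) (\b.((let c = (\d.true) in (if true then (\e.true) else (\f.false))) (if (6 < b) then (\g.1) else (\h.b)))))
step 4: [if@0] ((let y = (if (let z = 8 in true) then (if true then (\u.6) else (\v.6)) else (\w.1)) in (let p = (if false then (\q.5) else (\r.9)) in (\s.true))) (\b.((let c = (\d.true) in (if true then (\e.true) else (\f.false))) (if (6 < b) then (\g.1) else (\h.b)))))
step 5: [let@0.0.0] ((let y = (if true then (if true then (\u.6) else (\v.6)) else (\w.1)) in (let p = (if false then (\q.5) else (\r.9)) in (\s.true))) (\b.((let c = (\d.true) in (if true then (\e.true) else (\f.false))) (if (6 < b) then (\g.1) else (\h.b)))))
step 6: [if@0.0] ((let y = (if true then (\u.6) else (\v.6)) in (let p = (if false then (\q.5) else (\r.9)) in (\s.true))) (\b.((let c = (\d.true) in (if true then (\e.true) else (\f.false))) (if (6 < b) then (\g.1) else (\h.b)))))
step 7: [if@0.0] ((let y = (\u.6) in (let p = (if false then (\q.5) else (\r.9)) in (\s.true))) (\b.((let c = (\d.true) in (if true then (\e.true) else (\f.false))) (if (6 < b) then (\g.1) else (\h.b)))))
step 8: [let@0] ((let p = (if false then (\q.5) else (\r.9)) in (\s.true)) (\b.((let c = (\d.true) in (if true then (\e.true) else (\f.false))) (if (6 < b) then (\g.1) else (\h.b)))))
step 9: [if@0.0] ((let p = (\r.9) in (\s.true)) (\b.((let c = (\d.true) in (if true then (\e.true) else (\f.false))) (if (6 < b) then (\g.1) else (\h.b)))))

Answer: if at 0.0 : (if false then (\q.5) else (\r.9))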